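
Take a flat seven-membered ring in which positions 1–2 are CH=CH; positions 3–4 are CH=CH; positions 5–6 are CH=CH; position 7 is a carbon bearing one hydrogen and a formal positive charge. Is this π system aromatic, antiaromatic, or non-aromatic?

Every ring atom contributes a p orbital perpendicular to the ring (each doubly-bonded ring atom is sp² with one p-orbital electron; the carbocation has an empty p orbital), so the π system is cyclic and fully conjugated.
Tallying contributions gives 3 × 2 = 6 from the double-bond units + 0 from the CH(+) atom = 6.
That gives a 4n+2 count (6, n = 1).
This is the tropylium cation.

Aromatic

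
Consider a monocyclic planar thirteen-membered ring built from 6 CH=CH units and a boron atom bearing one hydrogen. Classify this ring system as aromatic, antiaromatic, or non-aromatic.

Antiaromatic

Every ring atom contributes a p orbital perpendicular to the ring (every atom in a ring double bond is sp² and brings one electron to the p orbital; the boron has an empty p orbital), so the π system is cyclic and fully conjugated.
Counting π electrons: 6 × 2 = 12 from the double-bond units + 0 from the BH atom = 12.
12 = 4(3); a planar, fully conjugated 4n system is antiaromatic.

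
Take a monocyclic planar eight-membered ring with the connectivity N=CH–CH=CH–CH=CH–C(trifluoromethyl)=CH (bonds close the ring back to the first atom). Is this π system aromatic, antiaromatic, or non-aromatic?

Antiaromatic

All ring atoms are sp² and supply a p orbital to the ring (each doubly-bonded ring atom is sp² with one p-orbital electron; each =N– nitrogen is pyridine-type (lone pair in the sp² plane, one electron in the p orbital)); the conjugation is uninterrupted.
Tallying contributions gives 4 × 2 = 8 from the 4 double-bond units.
A 4n π count (8, n = 2) in a planar conjugated ring means antiaromatic.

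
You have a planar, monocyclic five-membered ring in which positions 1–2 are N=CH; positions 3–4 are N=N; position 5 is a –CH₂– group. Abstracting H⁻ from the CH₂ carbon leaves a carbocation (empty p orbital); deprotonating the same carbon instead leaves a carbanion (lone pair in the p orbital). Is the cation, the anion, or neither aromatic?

The anion

Both ions have a continuous loop of p orbitals — each ring atom is sp².
Cation: 2 × 2 + 0 = 4 π electrons → 4(1), antiaromatic.
Anion: 2 × 2 + 2 = 6 π electrons → 4(1)+2, aromatic.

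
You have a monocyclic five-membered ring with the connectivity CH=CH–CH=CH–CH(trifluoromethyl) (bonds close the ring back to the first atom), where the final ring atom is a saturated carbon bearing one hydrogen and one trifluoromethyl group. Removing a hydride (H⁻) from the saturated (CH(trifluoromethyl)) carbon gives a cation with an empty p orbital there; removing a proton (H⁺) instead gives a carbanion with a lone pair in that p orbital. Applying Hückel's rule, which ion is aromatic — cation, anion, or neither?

In either ion the ring is fully conjugated: every atom, including the new sp² carbon, supplies a p orbital.
Cation: 2 × 2 + 0 = 4 π electrons → 4(1), antiaromatic.
Anion: 2 × 2 + 2 = 6 π electrons → 4(1)+2, aromatic.

The anion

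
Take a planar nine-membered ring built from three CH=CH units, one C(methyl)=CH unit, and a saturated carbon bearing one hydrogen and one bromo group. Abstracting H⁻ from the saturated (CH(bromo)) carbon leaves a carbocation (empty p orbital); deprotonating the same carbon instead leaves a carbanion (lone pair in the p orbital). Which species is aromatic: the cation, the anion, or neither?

In either ion the ring is fully conjugated: every atom, including the new sp² carbon, supplies a p orbital.
Cation: 4 × 2 + 0 = 8 π electrons → 4(2), antiaromatic.
Anion: 4 × 2 + 2 = 10 π electrons → 4(2)+2, aromatic.

The anion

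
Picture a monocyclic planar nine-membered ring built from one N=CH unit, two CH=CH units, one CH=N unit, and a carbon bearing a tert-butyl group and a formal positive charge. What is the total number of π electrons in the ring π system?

8

The p orbitals form a continuous loop: each doubly-bonded ring atom is sp² with one p-orbital electron; the doubly-bonded nitrogens are pyridine-type — their lone pairs lie in the ring plane, leaving one electron in the p orbital; the carbocation has an empty p orbital. The ring is fully conjugated.
Tallying contributions gives 4 × 2 = 8 from the double-bond units + 0 from the C(tert-butyl)(+) atom = 8.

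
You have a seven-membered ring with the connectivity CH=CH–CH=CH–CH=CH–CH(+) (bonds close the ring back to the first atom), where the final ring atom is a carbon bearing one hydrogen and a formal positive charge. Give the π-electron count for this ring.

6

All ring atoms are sp² and supply a p orbital to the ring (every atom in a ring double bond is sp² and brings one electron to the p orbital; the carbocation has an empty p orbital); the conjugation is uninterrupted.
Counting π electrons: 3 × 2 = 6 from the double-bond units + 0 from the CH(+) atom = 6.
This is the tropylium cation.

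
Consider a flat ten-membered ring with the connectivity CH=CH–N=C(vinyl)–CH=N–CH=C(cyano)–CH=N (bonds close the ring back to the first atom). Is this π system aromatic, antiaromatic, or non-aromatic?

Aromatic

Check conjugation: every atom in a ring double bond is sp² and brings one electron to the p orbital; each =N– nitrogen is pyridine-type (lone pair in the sp² plane, one electron in the p orbital) — every position has a p orbital, so the cyclic π system is continuous.
π-electron count: 5 × 2 = 10 from the 5 double-bond units.
10 = 4(2) + 2, which satisfies Hückel's 4n+2 rule.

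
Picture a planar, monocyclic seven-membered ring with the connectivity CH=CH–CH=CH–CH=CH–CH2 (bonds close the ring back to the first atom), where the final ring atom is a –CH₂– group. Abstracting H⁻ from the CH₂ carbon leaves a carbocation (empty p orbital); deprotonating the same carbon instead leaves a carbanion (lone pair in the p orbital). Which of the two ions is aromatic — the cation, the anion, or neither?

In both ions every ring atom is sp² and contributes a p orbital, so both rings are fully conjugated.
Cation: 3 × 2 + 0 = 6 π electrons → 4(1)+2, aromatic.
Anion: 3 × 2 + 2 = 8 π electrons → 4(2), antiaromatic.

The cation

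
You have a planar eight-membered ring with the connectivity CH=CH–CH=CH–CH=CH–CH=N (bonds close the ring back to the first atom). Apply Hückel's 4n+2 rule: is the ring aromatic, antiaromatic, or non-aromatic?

The p orbitals form a continuous loop: each doubly-bonded ring atom is sp² with one p-orbital electron; each =N– nitrogen is pyridine-type (lone pair in the sp² plane, one electron in the p orbital). The ring is fully conjugated.
Tallying contributions gives 4 × 2 = 8 from the 4 double-bond units.
8 is a 4n count (n = 2), so the planar conjugated ring is antiaromatic.

Antiaromatic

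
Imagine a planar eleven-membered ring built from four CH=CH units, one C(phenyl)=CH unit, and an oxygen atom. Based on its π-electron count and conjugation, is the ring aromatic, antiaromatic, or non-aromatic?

All ring atoms are sp² and supply a p orbital to the ring (each doubly-bonded ring atom is sp² with one p-orbital electron; the oxygen donates one lone pair from its p orbital); the conjugation is uninterrupted.
Tallying contributions gives 5 × 2 = 10 from the double-bond units + 2 from the O atom = 12.
12 is a 4n count (n = 3), so the planar conjugated ring is antiaromatic.

Antiaromatic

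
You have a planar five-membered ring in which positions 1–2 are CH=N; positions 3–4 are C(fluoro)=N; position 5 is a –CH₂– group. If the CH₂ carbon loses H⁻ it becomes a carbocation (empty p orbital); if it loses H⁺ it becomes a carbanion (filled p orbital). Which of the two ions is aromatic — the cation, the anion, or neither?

In either ion the ring is fully conjugated: every atom, including the new sp² carbon, supplies a p orbital.
Cation: 2 × 2 + 0 = 4 π electrons → 4(1), antiaromatic.
Anion: 2 × 2 + 2 = 6 π electrons → 4(1)+2, aromatic.

The anion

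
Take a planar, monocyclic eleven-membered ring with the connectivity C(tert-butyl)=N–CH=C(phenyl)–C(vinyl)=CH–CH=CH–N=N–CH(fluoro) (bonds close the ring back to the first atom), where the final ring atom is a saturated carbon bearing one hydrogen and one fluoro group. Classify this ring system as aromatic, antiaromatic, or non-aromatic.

The CH(fluoro) carbon is saturated: that saturated carbon is sp³ and has no p orbital in the ring π system. Conjugation is not continuous around the ring.
Broken conjugation rules out both aromaticity and antiaromaticity.

Non-aromatic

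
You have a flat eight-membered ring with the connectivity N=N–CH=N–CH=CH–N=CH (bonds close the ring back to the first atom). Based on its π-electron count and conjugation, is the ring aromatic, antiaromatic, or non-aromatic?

Check conjugation: the double-bond atoms are sp², each contributing one p electron; the doubly-bonded nitrogens are pyridine-type — their lone pairs lie in the ring plane, leaving one electron in the p orbital — every position has a p orbital, so the cyclic π system is continuous.
Tallying contributions gives 4 × 2 = 8 from the 4 double-bond units.
8 is a 4n count (n = 2), so the planar conjugated ring is antiaromatic.

Antiaromatic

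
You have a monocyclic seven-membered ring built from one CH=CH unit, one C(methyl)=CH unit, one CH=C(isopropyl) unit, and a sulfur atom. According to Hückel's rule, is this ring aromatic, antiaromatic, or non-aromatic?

Antiaromatic

Every ring atom contributes a p orbital perpendicular to the ring (each doubly-bonded ring atom is sp² with one p-orbital electron; the sulfur donates one lone pair from its p orbital), so the π system is cyclic and fully conjugated.
π-electron count: 3 × 2 = 6 from the double-bond units + 2 from the S atom = 8.
A 4n π count (8, n = 2) in a planar conjugated ring means antiaromatic.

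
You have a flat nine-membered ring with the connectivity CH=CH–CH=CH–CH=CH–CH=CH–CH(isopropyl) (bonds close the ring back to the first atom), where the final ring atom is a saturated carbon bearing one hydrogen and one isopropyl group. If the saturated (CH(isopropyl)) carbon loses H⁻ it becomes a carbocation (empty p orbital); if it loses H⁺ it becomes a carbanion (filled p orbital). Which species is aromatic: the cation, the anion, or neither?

In both ions every ring atom is sp² and contributes a p orbital, so both rings are fully conjugated.
Cation: 4 × 2 + 0 = 8 π electrons → 4(2), antiaromatic.
Anion: 4 × 2 + 2 = 10 π electrons → 4(2)+2, aromatic.

The anion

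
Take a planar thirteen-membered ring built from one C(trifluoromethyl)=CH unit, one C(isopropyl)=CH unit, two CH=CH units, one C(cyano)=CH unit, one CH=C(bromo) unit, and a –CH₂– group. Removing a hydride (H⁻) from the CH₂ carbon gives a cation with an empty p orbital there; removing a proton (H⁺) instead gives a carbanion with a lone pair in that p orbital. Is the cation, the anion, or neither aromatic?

Both ions have a continuous loop of p orbitals — each ring atom is sp².
Cation: 6 × 2 + 0 = 12 π electrons → 4(3), antiaromatic.
Anion: 6 × 2 + 2 = 14 π electrons → 4(3)+2, aromatic.

The anion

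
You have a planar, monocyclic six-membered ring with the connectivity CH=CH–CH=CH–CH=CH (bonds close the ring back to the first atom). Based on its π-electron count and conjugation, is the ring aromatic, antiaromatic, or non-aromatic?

All ring atoms are sp² and supply a p orbital to the ring (every atom in a ring double bond is sp² and brings one electron to the p orbital); the conjugation is uninterrupted.
Tallying contributions gives 3 × 2 = 6 from the 3 double-bond units.
That gives a 4n+2 count (6, n = 1).
This is benzene.

Aromatic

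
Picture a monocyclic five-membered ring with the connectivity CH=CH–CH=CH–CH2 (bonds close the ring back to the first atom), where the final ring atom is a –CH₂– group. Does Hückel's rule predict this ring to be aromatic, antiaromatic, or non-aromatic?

The CH2 carbon is saturated: the tetrahedral CH₂ carbon is sp³ and has no p orbital in the ring π system. Conjugation is not continuous around the ring.
Without a continuous loop of overlapping p orbitals the Hückel electron count never comes into play.

Non-aromatic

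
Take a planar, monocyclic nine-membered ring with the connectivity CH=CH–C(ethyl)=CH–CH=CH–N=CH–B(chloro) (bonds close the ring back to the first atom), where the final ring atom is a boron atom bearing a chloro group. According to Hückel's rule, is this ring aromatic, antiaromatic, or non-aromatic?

Every ring atom contributes a p orbital perpendicular to the ring (the double-bond atoms are sp², each contributing one p electron; each sp² =N– keeps its lone pair in-plane and puts one electron into the π system; the boron has an empty p orbital), so the π system is cyclic and fully conjugated.
Adding the contributions, 4 × 2 = 8 from the double-bond units + 0 from the B(chloro) atom = 8.
8 = 4(2); a planar, fully conjugated 4n system is antiaromatic.

Antiaromatic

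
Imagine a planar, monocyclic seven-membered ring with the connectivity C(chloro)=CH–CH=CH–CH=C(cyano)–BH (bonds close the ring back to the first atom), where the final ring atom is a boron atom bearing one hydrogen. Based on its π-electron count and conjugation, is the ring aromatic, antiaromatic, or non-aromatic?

Aromatic

Every ring atom contributes a p orbital perpendicular to the ring (every atom in a ring double bond is sp² and brings one electron to the p orbital; the boron has an empty p orbital), so the π system is cyclic and fully conjugated.
Tallying contributions gives 3 × 2 = 6 from the double-bond units + 0 from the BH atom = 6.
With 6 π electrons (n = 1), the Hückel 4n+2 condition holds.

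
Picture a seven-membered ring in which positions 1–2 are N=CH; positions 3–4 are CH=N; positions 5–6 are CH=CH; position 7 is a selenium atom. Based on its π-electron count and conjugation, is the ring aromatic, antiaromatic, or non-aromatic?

Antiaromatic

Every ring atom contributes a p orbital perpendicular to the ring (every atom in a ring double bond is sp² and brings one electron to the p orbital; each sp² =N– keeps its lone pair in-plane and puts one electron into the π system; the selenium donates one lone pair from its p orbital), so the π system is cyclic and fully conjugated.
Adding the contributions, 3 × 2 = 6 from the double-bond units + 2 from the Se atom = 8.
8 = 4(2); a planar, fully conjugated 4n system is antiaromatic.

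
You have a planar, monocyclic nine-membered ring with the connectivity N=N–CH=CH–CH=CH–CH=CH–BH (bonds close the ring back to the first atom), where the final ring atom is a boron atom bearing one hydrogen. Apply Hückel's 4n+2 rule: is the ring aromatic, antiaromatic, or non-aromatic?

Antiaromatic

The p orbitals form a continuous loop: every atom in a ring double bond is sp² and brings one electron to the p orbital; the doubly-bonded nitrogens are pyridine-type — their lone pairs lie in the ring plane, leaving one electron in the p orbital; the boron has an empty p orbital. The ring is fully conjugated.
Adding the contributions, 4 × 2 = 8 from the double-bond units + 0 from the BH atom = 8.
A 4n π count (8, n = 2) in a planar conjugated ring means antiaromatic.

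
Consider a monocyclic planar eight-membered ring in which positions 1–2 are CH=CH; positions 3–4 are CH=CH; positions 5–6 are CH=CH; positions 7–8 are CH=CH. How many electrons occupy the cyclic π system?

All ring atoms are sp² and supply a p orbital to the ring (the double-bond atoms are sp², each contributing one p electron); the conjugation is uninterrupted.
Adding the contributions, 4 × 2 = 8 from the 4 double-bond units.
(This ring is cyclooctatetraene.)

8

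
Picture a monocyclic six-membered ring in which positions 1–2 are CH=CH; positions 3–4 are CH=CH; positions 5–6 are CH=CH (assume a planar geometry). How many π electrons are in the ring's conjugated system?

6

All ring atoms are sp² and supply a p orbital to the ring (the double-bond atoms are sp², each contributing one p electron); the conjugation is uninterrupted.
Tallying contributions gives 3 × 2 = 6 from the 3 double-bond units.
(This ring is benzene.)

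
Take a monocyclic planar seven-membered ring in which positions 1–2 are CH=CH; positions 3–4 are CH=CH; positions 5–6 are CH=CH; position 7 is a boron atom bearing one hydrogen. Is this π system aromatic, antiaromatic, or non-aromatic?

Aromatic

All ring atoms are sp² and supply a p orbital to the ring (each doubly-bonded ring atom is sp² with one p-orbital electron; the boron has an empty p orbital); the conjugation is uninterrupted.
Tallying contributions gives 3 × 2 = 6 from the double-bond units + 0 from the BH atom = 6.
That gives a 4n+2 count (6, n = 1).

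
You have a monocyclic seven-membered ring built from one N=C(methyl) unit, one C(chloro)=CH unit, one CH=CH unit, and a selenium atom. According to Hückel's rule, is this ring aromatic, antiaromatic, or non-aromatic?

Every ring atom contributes a p orbital perpendicular to the ring (the double-bond atoms are sp², each contributing one p electron; each =N– nitrogen is pyridine-type (lone pair in the sp² plane, one electron in the p orbital); the selenium donates one lone pair from its p orbital), so the π system is cyclic and fully conjugated.
Adding the contributions, 3 × 2 = 6 from the double-bond units + 2 from the Se atom = 8.
A 4n π count (8, n = 2) in a planar conjugated ring means antiaromatic.

Antiaromatic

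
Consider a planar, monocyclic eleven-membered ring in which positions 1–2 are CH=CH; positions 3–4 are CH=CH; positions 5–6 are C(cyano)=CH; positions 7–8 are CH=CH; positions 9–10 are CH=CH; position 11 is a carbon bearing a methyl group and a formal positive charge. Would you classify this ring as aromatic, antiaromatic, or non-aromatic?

All ring atoms are sp² and supply a p orbital to the ring (each doubly-bonded ring atom is sp² with one p-orbital electron; the carbocation has an empty p orbital); the conjugation is uninterrupted.
π-electron count: 5 × 2 = 10 from the double-bond units + 0 from the C(methyl)(+) atom = 10.
With 10 π electrons (n = 2), the Hückel 4n+2 condition holds.

Aromatic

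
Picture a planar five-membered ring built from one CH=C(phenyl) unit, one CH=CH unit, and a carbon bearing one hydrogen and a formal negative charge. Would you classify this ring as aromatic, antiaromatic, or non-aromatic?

All ring atoms are sp² and supply a p orbital to the ring (each doubly-bonded ring atom is sp² with one p-orbital electron; the carbanion's lone pair occupies the p orbital); the conjugation is uninterrupted.
π-electron count: 2 × 2 = 4 from the double-bond units + 2 from the CH(-) atom = 6.
That gives a 4n+2 count (6, n = 1).

Aromatic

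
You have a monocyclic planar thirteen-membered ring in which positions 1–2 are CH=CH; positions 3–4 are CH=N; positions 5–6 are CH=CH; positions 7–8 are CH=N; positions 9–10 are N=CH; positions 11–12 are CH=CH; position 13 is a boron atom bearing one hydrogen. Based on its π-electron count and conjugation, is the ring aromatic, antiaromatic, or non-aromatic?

Antiaromatic

All ring atoms are sp² and supply a p orbital to the ring (each doubly-bonded ring atom is sp² with one p-orbital electron; each =N– nitrogen is pyridine-type (lone pair in the sp² plane, one electron in the p orbital); the boron has an empty p orbital); the conjugation is uninterrupted.
Tallying contributions gives 6 × 2 = 12 from the double-bond units + 0 from the BH atom = 12.
12 is a 4n count (n = 3), so the planar conjugated ring is antiaromatic.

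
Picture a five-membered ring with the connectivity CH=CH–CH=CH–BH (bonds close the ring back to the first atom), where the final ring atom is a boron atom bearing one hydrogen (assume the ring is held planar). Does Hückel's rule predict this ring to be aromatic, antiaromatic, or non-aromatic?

The p orbitals form a continuous loop: the double-bond atoms are sp², each contributing one p electron; the boron has an empty p orbital. The ring is fully conjugated.
Counting π electrons: 2 × 2 = 4 from the double-bond units + 0 from the BH atom = 4.
A 4n π count (4, n = 1) in a planar conjugated ring means antiaromatic.

Antiaromatic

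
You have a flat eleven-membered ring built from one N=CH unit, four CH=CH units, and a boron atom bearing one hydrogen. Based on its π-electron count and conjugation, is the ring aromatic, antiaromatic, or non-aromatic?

Aromatic

All ring atoms are sp² and supply a p orbital to the ring (the double-bond atoms are sp², each contributing one p electron; the doubly-bonded nitrogens are pyridine-type — their lone pairs lie in the ring plane, leaving one electron in the p orbital; the boron has an empty p orbital); the conjugation is uninterrupted.
Tallying contributions gives 5 × 2 = 10 from the double-bond units + 0 from the BH atom = 10.
10 = 4(2) + 2, which satisfies Hückel's 4n+2 rule.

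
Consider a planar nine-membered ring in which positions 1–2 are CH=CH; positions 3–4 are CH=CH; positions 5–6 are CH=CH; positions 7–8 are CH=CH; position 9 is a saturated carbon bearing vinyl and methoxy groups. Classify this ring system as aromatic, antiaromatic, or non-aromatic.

Non-aromatic

Because that saturated carbon is sp³ and has no p orbital in the ring π system at the C(vinyl)(methoxy) position, the π system cannot extend all the way around the ring.
Broken conjugation rules out both aromaticity and antiaromaticity.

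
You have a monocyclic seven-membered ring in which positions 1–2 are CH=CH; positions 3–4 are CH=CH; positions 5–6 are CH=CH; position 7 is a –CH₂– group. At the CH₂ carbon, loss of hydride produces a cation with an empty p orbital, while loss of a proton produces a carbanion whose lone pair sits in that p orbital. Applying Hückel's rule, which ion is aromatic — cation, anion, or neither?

Both ions have a continuous loop of p orbitals — each ring atom is sp².
Cation: 3 × 2 + 0 = 6 π electrons → 4(1)+2, aromatic.
Anion: 3 × 2 + 2 = 8 π electrons → 4(2), antiaromatic.

The cation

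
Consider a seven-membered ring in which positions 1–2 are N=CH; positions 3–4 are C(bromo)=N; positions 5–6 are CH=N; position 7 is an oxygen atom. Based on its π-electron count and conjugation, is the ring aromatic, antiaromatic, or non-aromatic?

Antiaromatic

The p orbitals form a continuous loop: the double-bond atoms are sp², each contributing one p electron; each =N– nitrogen is pyridine-type (lone pair in the sp² plane, one electron in the p orbital); the oxygen donates one lone pair from its p orbital. The ring is fully conjugated.
Counting π electrons: 3 × 2 = 6 from the double-bond units + 2 from the O atom = 8.
8 = 4(2); a planar, fully conjugated 4n system is antiaromatic.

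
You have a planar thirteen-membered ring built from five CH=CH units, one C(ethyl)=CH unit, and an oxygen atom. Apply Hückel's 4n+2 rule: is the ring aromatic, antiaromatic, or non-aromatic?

Aromatic

All ring atoms are sp² and supply a p orbital to the ring (the double-bond atoms are sp², each contributing one p electron; the oxygen donates one lone pair from its p orbital); the conjugation is uninterrupted.
π-electron count: 6 × 2 = 12 from the double-bond units + 2 from the O atom = 14.
Since 14 = 4·3 + 2, the ring meets the 4n+2 criterion.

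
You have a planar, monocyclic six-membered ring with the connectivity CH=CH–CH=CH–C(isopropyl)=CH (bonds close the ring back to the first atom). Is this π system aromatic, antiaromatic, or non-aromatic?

Every ring atom contributes a p orbital perpendicular to the ring (every atom in a ring double bond is sp² and brings one electron to the p orbital), so the π system is cyclic and fully conjugated.
π-electron count: 3 × 2 = 6 from the 3 double-bond units.
6 = 4(1) + 2, which satisfies Hückel's 4n+2 rule.

Aromatic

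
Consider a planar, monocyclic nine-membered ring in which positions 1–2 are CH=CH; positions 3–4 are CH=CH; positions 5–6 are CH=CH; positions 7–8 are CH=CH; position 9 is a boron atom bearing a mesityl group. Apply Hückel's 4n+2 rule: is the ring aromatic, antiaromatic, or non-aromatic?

All ring atoms are sp² and supply a p orbital to the ring (each doubly-bonded ring atom is sp² with one p-orbital electron; the boron has an empty p orbital); the conjugation is uninterrupted.
π-electron count: 4 × 2 = 8 from the double-bond units + 0 from the B(mesityl) atom = 8.
A 4n π count (8, n = 2) in a planar conjugated ring means antiaromatic.

Antiaromatic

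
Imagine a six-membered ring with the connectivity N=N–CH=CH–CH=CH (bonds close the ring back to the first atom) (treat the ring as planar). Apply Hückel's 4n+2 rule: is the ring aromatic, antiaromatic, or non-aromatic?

All ring atoms are sp² and supply a p orbital to the ring (each doubly-bonded ring atom is sp² with one p-orbital electron; each sp² =N– keeps its lone pair in-plane and puts one electron into the π system); the conjugation is uninterrupted.
π-electron count: 3 × 2 = 6 from the 3 double-bond units.
With 6 π electrons (n = 1), the Hückel 4n+2 condition holds.

Aromatic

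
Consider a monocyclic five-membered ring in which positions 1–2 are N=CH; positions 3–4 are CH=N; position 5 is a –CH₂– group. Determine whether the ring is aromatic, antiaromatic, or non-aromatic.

At the CH2 position, the tetrahedral CH₂ carbon is sp³ and has no p orbital in the ring π system; the ring's p-orbital overlap is broken there.
A ring that is not fully conjugated cannot be aromatic or antiaromatic regardless of its π-electron count.

Non-aromatic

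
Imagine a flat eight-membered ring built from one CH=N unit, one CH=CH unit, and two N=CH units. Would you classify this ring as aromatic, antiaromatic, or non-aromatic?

Check conjugation: every atom in a ring double bond is sp² and brings one electron to the p orbital; each sp² =N– keeps its lone pair in-plane and puts one electron into the π system — every position has a p orbital, so the cyclic π system is continuous.
π-electron count: 4 × 2 = 8 from the 4 double-bond units.
With 8 = 4·2 π electrons, Hückel's rule classifies the planar ring as antiaromatic.

Antiaromatic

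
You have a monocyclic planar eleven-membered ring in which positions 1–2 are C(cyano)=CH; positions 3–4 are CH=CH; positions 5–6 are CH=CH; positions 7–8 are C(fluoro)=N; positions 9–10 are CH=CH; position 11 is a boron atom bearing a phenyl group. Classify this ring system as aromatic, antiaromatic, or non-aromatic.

Aromatic

Check conjugation: the double-bond atoms are sp², each contributing one p electron; each sp² =N– keeps its lone pair in-plane and puts one electron into the π system; the boron has an empty p orbital — every position has a p orbital, so the cyclic π system is continuous.
Counting π electrons: 5 × 2 = 10 from the double-bond units + 0 from the B(phenyl) atom = 10.
10 = 4(2) + 2, which satisfies Hückel's 4n+2 rule.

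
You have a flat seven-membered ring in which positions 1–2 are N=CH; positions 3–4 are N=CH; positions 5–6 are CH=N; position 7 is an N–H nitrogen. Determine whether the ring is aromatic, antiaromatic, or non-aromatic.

All ring atoms are sp² and supply a p orbital to the ring (the double-bond atoms are sp², each contributing one p electron; each sp² =N– keeps its lone pair in-plane and puts one electron into the π system; the pyrrole-type nitrogen donates its lone pair from the p orbital); the conjugation is uninterrupted.
Adding the contributions, 3 × 2 = 6 from the double-bond units + 2 from the NH atom = 8.
A 4n π count (8, n = 2) in a planar conjugated ring means antiaromatic.

Antiaromatic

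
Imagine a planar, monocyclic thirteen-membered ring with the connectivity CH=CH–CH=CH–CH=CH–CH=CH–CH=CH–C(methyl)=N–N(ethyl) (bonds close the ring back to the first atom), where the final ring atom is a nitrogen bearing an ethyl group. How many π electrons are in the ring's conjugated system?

All ring atoms are sp² and supply a p orbital to the ring (every atom in a ring double bond is sp² and brings one electron to the p orbital; each =N– nitrogen is pyridine-type (lone pair in the sp² plane, one electron in the p orbital); the pyrrole-type nitrogen donates its lone pair from the p orbital); the conjugation is uninterrupted.
π-electron count: 6 × 2 = 12 from the double-bond units + 2 from the N(ethyl) atom = 14.

14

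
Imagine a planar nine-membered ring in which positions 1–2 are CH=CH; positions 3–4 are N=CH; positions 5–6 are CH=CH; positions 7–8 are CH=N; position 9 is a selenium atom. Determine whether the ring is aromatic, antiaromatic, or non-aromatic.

Aromatic

All ring atoms are sp² and supply a p orbital to the ring (the double-bond atoms are sp², each contributing one p electron; each =N– nitrogen is pyridine-type (lone pair in the sp² plane, one electron in the p orbital); the selenium donates one lone pair from its p orbital); the conjugation is uninterrupted.
Tallying contributions gives 4 × 2 = 8 from the double-bond units + 2 from the Se atom = 10.
10 = 4(2) + 2, which satisfies Hückel's 4n+2 rule.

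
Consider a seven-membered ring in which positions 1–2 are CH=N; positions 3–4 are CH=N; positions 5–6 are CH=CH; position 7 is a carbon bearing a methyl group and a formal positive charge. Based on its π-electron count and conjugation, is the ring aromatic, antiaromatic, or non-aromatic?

All ring atoms are sp² and supply a p orbital to the ring (every atom in a ring double bond is sp² and brings one electron to the p orbital; each sp² =N– keeps its lone pair in-plane and puts one electron into the π system; the carbocation has an empty p orbital); the conjugation is uninterrupted.
Tallying contributions gives 3 × 2 = 6 from the double-bond units + 0 from the C(methyl)(+) atom = 6.
Since 6 = 4·1 + 2, the ring meets the 4n+2 criterion.

Aromatic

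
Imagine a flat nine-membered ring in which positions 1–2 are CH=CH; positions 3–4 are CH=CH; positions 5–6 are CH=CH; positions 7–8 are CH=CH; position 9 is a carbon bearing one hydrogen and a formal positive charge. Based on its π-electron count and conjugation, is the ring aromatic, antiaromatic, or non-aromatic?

Every ring atom contributes a p orbital perpendicular to the ring (every atom in a ring double bond is sp² and brings one electron to the p orbital; the carbocation has an empty p orbital), so the π system is cyclic and fully conjugated.
Adding the contributions, 4 × 2 = 8 from the double-bond units + 0 from the CH(+) atom = 8.
8 = 4(2); a planar, fully conjugated 4n system is antiaromatic.

Antiaromatic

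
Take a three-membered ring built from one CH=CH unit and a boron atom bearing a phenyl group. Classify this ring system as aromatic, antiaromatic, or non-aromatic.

Check conjugation: every atom in a ring double bond is sp² and brings one electron to the p orbital; the boron has an empty p orbital — every position has a p orbital, so the cyclic π system is continuous.
Adding the contributions, 1 × 2 = 2 from the double-bond unit + 0 from the B(phenyl) atom = 2.
With 2 π electrons (n = 0), the Hückel 4n+2 condition holds.

Aromatic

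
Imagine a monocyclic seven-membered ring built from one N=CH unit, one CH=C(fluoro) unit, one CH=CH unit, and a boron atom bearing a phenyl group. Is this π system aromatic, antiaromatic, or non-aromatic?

All ring atoms are sp² and supply a p orbital to the ring (each doubly-bonded ring atom is sp² with one p-orbital electron; each sp² =N– keeps its lone pair in-plane and puts one electron into the π system; the boron has an empty p orbital); the conjugation is uninterrupted.
π-electron count: 3 × 2 = 6 from the double-bond units + 0 from the B(phenyl) atom = 6.
Since 6 = 4·1 + 2, the ring meets the 4n+2 criterion.

Aromatic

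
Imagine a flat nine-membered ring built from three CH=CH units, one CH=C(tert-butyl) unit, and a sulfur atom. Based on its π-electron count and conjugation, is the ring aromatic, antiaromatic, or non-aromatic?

Aromatic

All ring atoms are sp² and supply a p orbital to the ring (the double-bond atoms are sp², each contributing one p electron; the sulfur donates one lone pair from its p orbital); the conjugation is uninterrupted.
Adding the contributions, 4 × 2 = 8 from the double-bond units + 2 from the S atom = 10.
Since 10 = 4·2 + 2, the ring meets the 4n+2 criterion.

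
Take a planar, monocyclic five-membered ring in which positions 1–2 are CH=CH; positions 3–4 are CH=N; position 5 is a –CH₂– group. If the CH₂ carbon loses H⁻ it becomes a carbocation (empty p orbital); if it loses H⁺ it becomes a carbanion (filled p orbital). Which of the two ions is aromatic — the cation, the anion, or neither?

The anion

Both ions have a continuous loop of p orbitals — each ring atom is sp².
Cation: 2 × 2 + 0 = 4 π electrons → 4(1), antiaromatic.
Anion: 2 × 2 + 2 = 6 π electrons → 4(1)+2, aromatic.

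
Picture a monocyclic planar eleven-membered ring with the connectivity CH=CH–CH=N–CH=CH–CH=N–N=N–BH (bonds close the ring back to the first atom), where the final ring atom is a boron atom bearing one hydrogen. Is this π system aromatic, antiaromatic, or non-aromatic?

Aromatic

All ring atoms are sp² and supply a p orbital to the ring (every atom in a ring double bond is sp² and brings one electron to the p orbital; the doubly-bonded nitrogens are pyridine-type — their lone pairs lie in the ring plane, leaving one electron in the p orbital; the boron has an empty p orbital); the conjugation is uninterrupted.
Adding the contributions, 5 × 2 = 10 from the double-bond units + 0 from the BH atom = 10.
That gives a 4n+2 count (10, n = 2).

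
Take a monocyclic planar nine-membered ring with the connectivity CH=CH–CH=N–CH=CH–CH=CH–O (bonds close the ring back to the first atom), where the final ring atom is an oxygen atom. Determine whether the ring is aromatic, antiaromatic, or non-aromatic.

The p orbitals form a continuous loop: each doubly-bonded ring atom is sp² with one p-orbital electron; each sp² =N– keeps its lone pair in-plane and puts one electron into the π system; the oxygen donates one lone pair from its p orbital. The ring is fully conjugated.
Adding the contributions, 4 × 2 = 8 from the double-bond units + 2 from the O atom = 10.
With 10 π electrons (n = 2), the Hückel 4n+2 condition holds.

Aromatic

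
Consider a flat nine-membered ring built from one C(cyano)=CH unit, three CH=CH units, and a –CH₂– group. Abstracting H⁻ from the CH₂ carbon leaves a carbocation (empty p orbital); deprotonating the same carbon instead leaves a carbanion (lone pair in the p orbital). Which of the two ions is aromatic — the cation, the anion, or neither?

The anion

Once that carbon is sp², every ring atom has a p orbital and both ions are fully conjugated.
Cation: 4 × 2 + 0 = 8 π electrons → 4(2), antiaromatic.
Anion: 4 × 2 + 2 = 10 π electrons → 4(2)+2, aromatic.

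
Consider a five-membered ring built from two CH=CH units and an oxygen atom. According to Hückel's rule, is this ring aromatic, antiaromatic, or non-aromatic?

Aromatic

All ring atoms are sp² and supply a p orbital to the ring (every atom in a ring double bond is sp² and brings one electron to the p orbital; the oxygen donates one lone pair from its p orbital); the conjugation is uninterrupted.
Adding the contributions, 2 × 2 = 4 from the double-bond units + 2 from the O atom = 6.
That gives a 4n+2 count (6, n = 1).
(This ring is furan.)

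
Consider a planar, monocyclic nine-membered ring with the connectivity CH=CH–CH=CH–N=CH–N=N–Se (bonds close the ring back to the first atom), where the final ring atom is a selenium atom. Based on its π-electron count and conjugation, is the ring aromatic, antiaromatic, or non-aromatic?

Aromatic

All ring atoms are sp² and supply a p orbital to the ring (every atom in a ring double bond is sp² and brings one electron to the p orbital; the doubly-bonded nitrogens are pyridine-type — their lone pairs lie in the ring plane, leaving one electron in the p orbital; the selenium donates one lone pair from its p orbital); the conjugation is uninterrupted.
Tallying contributions gives 4 × 2 = 8 from the double-bond units + 2 from the Se atom = 10.
Since 10 = 4·2 + 2, the ring meets the 4n+2 criterion.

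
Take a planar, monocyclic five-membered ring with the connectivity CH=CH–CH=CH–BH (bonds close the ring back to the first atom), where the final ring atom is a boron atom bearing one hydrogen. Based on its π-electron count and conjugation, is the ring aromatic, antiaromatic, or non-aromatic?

Check conjugation: every atom in a ring double bond is sp² and brings one electron to the p orbital; the boron has an empty p orbital — every position has a p orbital, so the cyclic π system is continuous.
Counting π electrons: 2 × 2 = 4 from the double-bond units + 0 from the BH atom = 4.
With 4 = 4·1 π electrons, Hückel's rule classifies the planar ring as antiaromatic.
This is borole.

Antiaromatic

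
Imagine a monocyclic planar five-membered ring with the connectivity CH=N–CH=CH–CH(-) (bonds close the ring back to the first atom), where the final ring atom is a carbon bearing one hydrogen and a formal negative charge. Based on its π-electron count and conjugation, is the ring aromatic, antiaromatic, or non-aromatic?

Aromatic

The p orbitals form a continuous loop: the double-bond atoms are sp², each contributing one p electron; each sp² =N– keeps its lone pair in-plane and puts one electron into the π system; the carbanion's lone pair occupies the p orbital. The ring is fully conjugated.
Adding the contributions, 2 × 2 = 4 from the double-bond units + 2 from the CH(-) atom = 6.
6 = 4(1) + 2, which satisfies Hückel's 4n+2 rule.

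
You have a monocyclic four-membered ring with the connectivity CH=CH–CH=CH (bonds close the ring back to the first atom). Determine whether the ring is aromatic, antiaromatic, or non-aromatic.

All ring atoms are sp² and supply a p orbital to the ring (every atom in a ring double bond is sp² and brings one electron to the p orbital); the conjugation is uninterrupted.
π-electron count: 2 × 2 = 4 from the 2 double-bond units.
With 4 = 4·1 π electrons, Hückel's rule classifies the planar ring as antiaromatic.
This is cyclobutadiene.

Antiaromatic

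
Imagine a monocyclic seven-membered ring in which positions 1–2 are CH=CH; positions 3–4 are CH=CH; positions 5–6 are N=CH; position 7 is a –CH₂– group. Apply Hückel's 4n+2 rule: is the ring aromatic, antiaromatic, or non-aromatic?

At the CH2 position, the tetrahedral CH₂ carbon is sp³ and has no p orbital in the ring π system; the ring's p-orbital overlap is broken there.
Without a continuous loop of overlapping p orbitals the Hückel electron count never comes into play.

Non-aromatic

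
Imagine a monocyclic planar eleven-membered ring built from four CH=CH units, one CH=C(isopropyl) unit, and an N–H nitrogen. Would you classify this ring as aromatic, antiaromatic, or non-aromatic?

Check conjugation: every atom in a ring double bond is sp² and brings one electron to the p orbital; the pyrrole-type nitrogen donates its lone pair from the p orbital — every position has a p orbital, so the cyclic π system is continuous.
Adding the contributions, 5 × 2 = 10 from the double-bond units + 2 from the NH atom = 12.
With 12 = 4·3 π electrons, Hückel's rule classifies the planar ring as antiaromatic.

Antiaromatic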